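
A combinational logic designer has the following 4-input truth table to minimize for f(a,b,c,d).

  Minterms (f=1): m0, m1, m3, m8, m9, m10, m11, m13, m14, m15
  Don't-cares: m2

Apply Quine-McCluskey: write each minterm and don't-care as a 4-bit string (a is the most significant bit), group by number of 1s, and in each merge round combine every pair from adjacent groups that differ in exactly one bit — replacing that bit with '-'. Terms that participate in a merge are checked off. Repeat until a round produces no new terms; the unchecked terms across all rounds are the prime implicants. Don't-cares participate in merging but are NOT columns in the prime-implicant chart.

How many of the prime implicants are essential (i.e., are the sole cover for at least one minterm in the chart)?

Round 0: 0000✓ 0001✓ 0010✓ 0011✓ 1000✓ 1001✓ 1010✓ 1011✓ 1101✓ 1110✓ 1111✓
Round 1: -000✓ -001✓ -010✓ -011✓ 00-0✓ 00-1✓ 000-✓ 001-✓ 1-01✓ 1-10✓ 1-11✓ 10-0✓ 10-1✓ 100-✓ 101-✓ 11-1✓ 111-✓
Round 2: -0-0✓ -0-1✓ -00-✓ -01-✓ 00--✓ 1--1 1-1- 10--✓
Round 3: -0--
PIs = {-0--, 1--1, 1-1-}
Coverage chart:
  m0: -0-- ←essential
  m1: -0-- ←essential
  m3: -0-- ←essential
  m8: -0-- ←essential
  m9: -0--,1--1
  m10: -0--,1-1-
  m11: -0--,1--1,1-1-
  m13: 1--1 ←essential
  m14: 1-1- ←essential
  m15: 1--1,1-1-
Essential: -0--, 1--1, 1-1-

3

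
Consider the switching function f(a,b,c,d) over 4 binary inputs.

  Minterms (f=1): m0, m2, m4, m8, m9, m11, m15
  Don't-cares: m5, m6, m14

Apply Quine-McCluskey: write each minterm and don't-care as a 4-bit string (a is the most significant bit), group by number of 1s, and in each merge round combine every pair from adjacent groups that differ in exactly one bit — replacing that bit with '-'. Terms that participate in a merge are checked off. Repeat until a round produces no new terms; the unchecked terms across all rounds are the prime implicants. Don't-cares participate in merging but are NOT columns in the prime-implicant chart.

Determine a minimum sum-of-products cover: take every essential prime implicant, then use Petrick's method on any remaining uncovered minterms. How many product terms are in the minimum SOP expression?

[col 0] 0000*, 0010*, 0100*, 0101*, 0110*, 1000*, 1001*, 1011*, 1110*, 1111*
[col 1] -000, -110, 0-00*, 0-10*, 00-0*, 01-0*, 010-, 1-11, 10-1, 100-, 111-
[col 2] 0--0
Prime implicants: -000, -110, 0--0, 010-, 1-11, 10-1, 100-, 111-
PI chart (minterm → PIs covering it):
  0 | -000,0--0
  2 | 0--0  (sole → essential)
  4 | 0--0,010-
  8 | -000,100-
  9 | 10-1,100-
  11 | 1-11,10-1
  15 | 1-11,111-
Essential prime implicants: 0--0
Petrick residual → 1-11, 100-
Minimum SOP uses 3 PIs: a'd' + acd + ab'c'

3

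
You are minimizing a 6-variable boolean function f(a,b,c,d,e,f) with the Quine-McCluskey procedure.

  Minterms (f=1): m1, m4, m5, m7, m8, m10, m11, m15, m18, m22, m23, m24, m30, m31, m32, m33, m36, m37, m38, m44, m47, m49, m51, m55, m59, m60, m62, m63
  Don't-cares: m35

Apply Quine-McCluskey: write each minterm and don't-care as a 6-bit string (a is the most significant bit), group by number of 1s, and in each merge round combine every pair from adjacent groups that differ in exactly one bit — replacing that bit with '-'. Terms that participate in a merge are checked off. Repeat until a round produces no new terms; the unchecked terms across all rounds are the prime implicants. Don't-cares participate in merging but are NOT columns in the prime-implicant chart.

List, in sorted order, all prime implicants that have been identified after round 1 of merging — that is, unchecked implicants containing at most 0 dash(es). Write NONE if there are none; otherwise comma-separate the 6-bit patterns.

[col 0] 000001*, 000100*, 000101*, 000111*, 001000*, 001010*, 001011*, 001111*, 010010*, 010110*, 010111*, 011000*, 011110*, 011111*, 100000*, 100001*, 100011*, 100100*, 100101*, 100110*, 101100*, 101111*, 110001*, 110011*, 110111*, 111011*, 111100*, 111110*, 111111*
[col 1] -00001*, -00100*, -00101*, -01111*, -10111*, -11110*, -11111*, 0-0111*, 0-1000, 0-1111*, 00-111*, 000-01*, 0001-1, 00010-*, 001-11, 0010-0, 00101-, 01-110*, 01-111*, 010-10, 01011-*, 01111-*, 1-0001*, 1-0011*, 1-1100, 1-1111*, 10-100, 100-00*, 100-01*, 1000-1*, 10000-*, 1001-0, 10010-*, 11-011*, 11-111*, 110-11*, 1100-1*, 111-11*, 1111-0, 11111-*
[col 2] --1111, -00-01, -0010-, -1-111, -1111-, 0--111, 01-11-, 1-00-1, 100-0-, 11--11
Prime implicants: --1111, -00-01, -0010-, -1-111, -1111-, 0--111, 0-1000, 0001-1, 001-11, 0010-0, 00101-, 01-11-, 010-10, 1-00-1, 1-1100, 10-100, 100-0-, 1001-0, 11--11, 1111-0

NONE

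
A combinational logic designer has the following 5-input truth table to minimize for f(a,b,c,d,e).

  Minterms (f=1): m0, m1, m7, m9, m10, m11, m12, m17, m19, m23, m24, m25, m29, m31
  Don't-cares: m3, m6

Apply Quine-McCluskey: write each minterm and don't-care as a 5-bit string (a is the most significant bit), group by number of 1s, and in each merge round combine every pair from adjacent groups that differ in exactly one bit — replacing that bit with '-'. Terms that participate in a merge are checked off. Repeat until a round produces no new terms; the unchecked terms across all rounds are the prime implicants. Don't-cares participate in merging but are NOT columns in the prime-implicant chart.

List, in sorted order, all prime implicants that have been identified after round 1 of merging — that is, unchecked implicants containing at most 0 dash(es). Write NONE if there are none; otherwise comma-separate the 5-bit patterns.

01100

Round 0: 00000✓ 00001✓ 00011✓ 00110✓ 00111✓ 01001✓ 01010✓ 01011✓ 01100 10001✓ 10011✓ 10111✓ 11000✓ 11001✓ 11101✓ 11111✓
Round 1: -0001✓ -0011✓ -0111✓ -1001✓ 0-001✓ 0-011✓ 00-11✓ 000-1✓ 0000- 0011- 010-1✓ 0101- 1-001✓ 1-111 10-11✓ 100-1✓ 11-01 1100- 111-1
Round 2: --001 -0-11 -00-1 0-0-1
PIs = {--001, -0-11, -00-1, 0-0-1, 0000-, 0011-, 0101-, 01100, 1-111, 11-01, 1100-, 111-1}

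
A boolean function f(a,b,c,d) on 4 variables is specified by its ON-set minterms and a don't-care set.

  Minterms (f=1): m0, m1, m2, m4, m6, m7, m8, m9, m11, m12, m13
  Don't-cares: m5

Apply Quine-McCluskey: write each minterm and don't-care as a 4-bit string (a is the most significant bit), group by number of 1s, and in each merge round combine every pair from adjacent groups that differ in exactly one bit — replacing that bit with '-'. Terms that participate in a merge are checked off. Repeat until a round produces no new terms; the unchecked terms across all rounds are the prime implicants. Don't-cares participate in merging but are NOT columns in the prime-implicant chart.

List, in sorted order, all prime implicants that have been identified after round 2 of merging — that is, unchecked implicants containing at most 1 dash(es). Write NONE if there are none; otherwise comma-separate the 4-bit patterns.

size-2^0 implicants → 0000(✓)  0001(✓)  0010(✓)  0100(✓)  0101(✓)  0110(✓)  0111(✓)  1000(✓)  1001(✓)  1011(✓)  1100(✓)  1101(✓)
size-2^1 implicants → -000(✓)  -001(✓)  -100(✓)  -101(✓)  0-00(✓)  0-01(✓)  0-10(✓)  00-0(✓)  000-(✓)  01-0(✓)  01-1(✓)  010-(✓)  011-(✓)  1-00(✓)  1-01(✓)  10-1  100-(✓)  110-(✓)
size-2^2 implicants → --00(✓)  --01(✓)  -00-(✓)  -10-(✓)  0--0  0-0-(✓)  01--  1-0-(✓)
size-2^3 implicants → --0-
Unchecked terms (primes): --0-, 0--0, 01--, 10-1

10-1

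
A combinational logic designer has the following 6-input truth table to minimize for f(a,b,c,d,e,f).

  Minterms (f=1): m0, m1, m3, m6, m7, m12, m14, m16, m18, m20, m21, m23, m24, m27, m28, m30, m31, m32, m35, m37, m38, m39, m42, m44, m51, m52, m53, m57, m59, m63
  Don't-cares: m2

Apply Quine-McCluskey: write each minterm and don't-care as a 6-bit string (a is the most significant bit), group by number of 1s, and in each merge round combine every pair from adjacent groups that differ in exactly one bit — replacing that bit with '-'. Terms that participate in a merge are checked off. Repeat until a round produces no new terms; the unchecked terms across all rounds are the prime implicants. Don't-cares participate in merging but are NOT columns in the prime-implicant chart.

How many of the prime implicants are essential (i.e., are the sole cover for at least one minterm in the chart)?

10

[col 0] 000000*, 000001*, 000010*, 000011*, 000110*, 000111*, 001100*, 001110*, 010000*, 010010*, 010100*, 010101*, 010111*, 011000*, 011011*, 011100*, 011110*, 011111*, 100000*, 100011*, 100101*, 100110*, 100111*, 101010, 101100*, 110011*, 110100*, 110101*, 111001*, 111011*, 111111*
[col 1] -00000, -00011*, -00110*, -00111*, -01100, -10100*, -10101*, -11011*, -11111*, 0-0000*, 0-0010*, 0-0111, 0-1100*, 0-1110*, 00-110, 000-10*, 000-11*, 0000-0*, 0000-1*, 00000-*, 00001-*, 00011-*, 0011-0*, 01-000*, 01-100*, 01-111, 010-00*, 0100-0*, 0101-1, 01010-*, 011-00*, 011-11*, 0111-0*, 01111-, 1-0011, 1-0101, 100-11*, 1001-1, 10011-*, 11-011, 11010-*, 111-11*, 1110-1
[col 2] -00-11, -0011-, -1010-, -11-11, 0-00-0, 0-11-0, 000-1-, 0000--, 01--00
Prime implicants: -00-11, -00000, -0011-, -01100, -1010-, -11-11, 0-00-0, 0-0111, 0-11-0, 00-110, 000-1-, 0000--, 01--00, 01-111, 0101-1, 01111-, 1-0011, 1-0101, 1001-1, 101010, 11-011, 1110-1
PI chart (minterm → PIs covering it):
  0 | -00000,0-00-0,0000--
  1 | 0000--  (sole → essential)
  3 | -00-11,000-1-,0000--
  6 | -0011-,00-110,000-1-
  7 | -00-11,-0011-,0-0111,000-1-
  12 | -01100,0-11-0
  14 | 0-11-0,00-110
  16 | 0-00-0,01--00
  18 | 0-00-0  (sole → essential)
  20 | -1010-,01--00
  21 | -1010-,0101-1
  23 | 0-0111,01-111,0101-1
  24 | 01--00  (sole → essential)
  27 | -11-11  (sole → essential)
  28 | 0-11-0,01--00
  30 | 0-11-0,01111-
  31 | -11-11,01-111,01111-
  32 | -00000  (sole → essential)
  35 | -00-11,1-0011
  37 | 1-0101,1001-1
  38 | -0011-  (sole → essential)
  39 | -00-11,-0011-,1001-1
  42 | 101010  (sole → essential)
  44 | -01100  (sole → essential)
  51 | 1-0011,11-011
  52 | -1010-  (sole → essential)
  53 | -1010-,1-0101
  57 | 1110-1  (sole → essential)
  59 | -11-11,11-011,1110-1
  63 | -11-11  (sole → essential)
Essential prime implicants: -00000, -0011-, -01100, -1010-, -11-11, 0-00-0, 0000--, 01--00, 101010, 1110-1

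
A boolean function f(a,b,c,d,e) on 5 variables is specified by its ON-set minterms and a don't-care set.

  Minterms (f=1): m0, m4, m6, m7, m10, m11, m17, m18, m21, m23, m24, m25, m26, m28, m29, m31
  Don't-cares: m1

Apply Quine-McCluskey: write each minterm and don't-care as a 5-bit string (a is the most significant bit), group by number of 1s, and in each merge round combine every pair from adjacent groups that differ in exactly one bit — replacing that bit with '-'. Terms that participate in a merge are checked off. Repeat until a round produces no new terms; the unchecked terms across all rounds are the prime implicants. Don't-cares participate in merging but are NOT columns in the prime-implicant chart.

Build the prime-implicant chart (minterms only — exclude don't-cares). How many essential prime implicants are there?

[col 0] 00000*, 00001*, 00100*, 00110*, 00111*, 01010*, 01011*, 10001*, 10010*, 10101*, 10111*, 11000*, 11001*, 11010*, 11100*, 11101*, 11111*
[col 1] -0001, -0111, -1010, 00-00, 0000-, 001-0, 0011-, 0101-, 1-001*, 1-010, 1-101*, 1-111*, 10-01*, 101-1*, 11-00*, 11-01*, 110-0, 1100-*, 111-1*, 1110-*
[col 2] 1--01, 1-1-1, 11-0-
Prime implicants: -0001, -0111, -1010, 00-00, 0000-, 001-0, 0011-, 0101-, 1--01, 1-010, 1-1-1, 11-0-, 110-0
PI chart (minterm → PIs covering it):
  0 | 00-00,0000-
  4 | 00-00,001-0
  6 | 001-0,0011-
  7 | -0111,0011-
  10 | -1010,0101-
  11 | 0101-  (sole → essential)
  17 | -0001,1--01
  18 | 1-010  (sole → essential)
  21 | 1--01,1-1-1
  23 | -0111,1-1-1
  24 | 11-0-,110-0
  25 | 1--01,11-0-
  26 | -1010,1-010,110-0
  28 | 11-0-  (sole → essential)
  29 | 1--01,1-1-1,11-0-
  31 | 1-1-1  (sole → essential)
Essential prime implicants: 0101-, 1-010, 1-1-1, 11-0-

4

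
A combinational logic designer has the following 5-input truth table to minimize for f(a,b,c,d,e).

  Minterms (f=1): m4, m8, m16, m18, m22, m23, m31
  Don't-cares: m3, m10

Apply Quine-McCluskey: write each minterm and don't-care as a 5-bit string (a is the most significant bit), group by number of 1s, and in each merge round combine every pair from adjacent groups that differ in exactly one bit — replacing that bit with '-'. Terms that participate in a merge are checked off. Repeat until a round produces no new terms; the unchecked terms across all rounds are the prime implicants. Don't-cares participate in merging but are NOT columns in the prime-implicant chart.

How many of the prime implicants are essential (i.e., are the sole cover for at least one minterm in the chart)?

4

[col 0] 00011, 00100, 01000*, 01010*, 10000*, 10010*, 10110*, 10111*, 11111*
[col 1] 010-0, 1-111, 10-10, 100-0, 1011-
Prime implicants: 00011, 00100, 010-0, 1-111, 10-10, 100-0, 1011-
PI chart (minterm → PIs covering it):
  4 | 00100  (sole → essential)
  8 | 010-0  (sole → essential)
  16 | 100-0  (sole → essential)
  18 | 10-10,100-0
  22 | 10-10,1011-
  23 | 1-111,1011-
  31 | 1-111  (sole → essential)
Essential prime implicants: 00100, 010-0, 1-111, 100-0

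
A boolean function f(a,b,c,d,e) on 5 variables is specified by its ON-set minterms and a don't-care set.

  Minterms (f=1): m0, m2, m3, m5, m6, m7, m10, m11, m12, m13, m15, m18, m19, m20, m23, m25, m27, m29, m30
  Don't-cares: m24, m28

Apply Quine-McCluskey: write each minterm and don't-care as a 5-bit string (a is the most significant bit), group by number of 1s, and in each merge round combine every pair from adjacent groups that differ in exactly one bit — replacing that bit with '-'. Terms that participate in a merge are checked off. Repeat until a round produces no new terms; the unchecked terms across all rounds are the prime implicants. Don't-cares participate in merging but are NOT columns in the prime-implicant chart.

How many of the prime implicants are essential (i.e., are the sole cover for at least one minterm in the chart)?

[col 0] 00000*, 00010*, 00011*, 00101*, 00110*, 00111*, 01010*, 01011*, 01100*, 01101*, 01111*, 10010*, 10011*, 10100*, 10111*, 11000*, 11001*, 11011*, 11100*, 11101*, 11110*
[col 1] -0010*, -0011*, -0111*, -1011*, -1100*, -1101*, 0-010*, 0-011*, 0-101*, 0-111*, 00-10*, 00-11*, 000-0, 0001-*, 001-1*, 0011-*, 01-11*, 0101-*, 011-1*, 0110-*, 1-011*, 1-100, 10-11*, 1001-*, 11-00*, 11-01*, 110-1, 1100-*, 111-0, 1110-*
[col 2] --011, -0-11, -001-, -110-, 0--11, 0-01-, 0-1-1, 00-1-, 11-0-
Prime implicants: --011, -0-11, -001-, -110-, 0--11, 0-01-, 0-1-1, 00-1-, 000-0, 1-100, 11-0-, 110-1, 111-0
PI chart (minterm → PIs covering it):
  0 | 000-0  (sole → essential)
  2 | -001-,0-01-,00-1-,000-0
  3 | --011,-0-11,-001-,0--11,0-01-,00-1-
  5 | 0-1-1  (sole → essential)
  6 | 00-1-  (sole → essential)
  7 | -0-11,0--11,0-1-1,00-1-
  10 | 0-01-  (sole → essential)
  11 | --011,0--11,0-01-
  12 | -110-  (sole → essential)
  13 | -110-,0-1-1
  15 | 0--11,0-1-1
  18 | -001-  (sole → essential)
  19 | --011,-0-11,-001-
  20 | 1-100  (sole → essential)
  23 | -0-11  (sole → essential)
  25 | 11-0-,110-1
  27 | --011,110-1
  29 | -110-,11-0-
  30 | 111-0  (sole → essential)
Essential prime implicants: -0-11, -001-, -110-, 0-01-, 0-1-1, 00-1-, 000-0, 1-100, 111-0

9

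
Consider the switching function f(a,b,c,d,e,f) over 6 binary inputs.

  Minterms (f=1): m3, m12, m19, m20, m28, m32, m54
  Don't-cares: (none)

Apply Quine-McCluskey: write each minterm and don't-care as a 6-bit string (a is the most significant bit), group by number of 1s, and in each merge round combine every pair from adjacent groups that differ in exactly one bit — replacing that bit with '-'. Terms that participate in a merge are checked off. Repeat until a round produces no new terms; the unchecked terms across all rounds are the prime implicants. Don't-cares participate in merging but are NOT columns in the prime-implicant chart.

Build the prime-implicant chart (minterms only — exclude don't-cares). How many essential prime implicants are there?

[col 0] 000011*, 001100*, 010011*, 010100*, 011100*, 100000, 110110
[col 1] 0-0011, 0-1100, 01-100
Prime implicants: 0-0011, 0-1100, 01-100, 100000, 110110
PI chart (minterm → PIs covering it):
  3 | 0-0011  (sole → essential)
  12 | 0-1100  (sole → essential)
  19 | 0-0011  (sole → essential)
  20 | 01-100  (sole → essential)
  28 | 0-1100,01-100
  32 | 100000  (sole → essential)
  54 | 110110  (sole → essential)
Essential prime implicants: 0-0011, 0-1100, 01-100, 100000, 110110

5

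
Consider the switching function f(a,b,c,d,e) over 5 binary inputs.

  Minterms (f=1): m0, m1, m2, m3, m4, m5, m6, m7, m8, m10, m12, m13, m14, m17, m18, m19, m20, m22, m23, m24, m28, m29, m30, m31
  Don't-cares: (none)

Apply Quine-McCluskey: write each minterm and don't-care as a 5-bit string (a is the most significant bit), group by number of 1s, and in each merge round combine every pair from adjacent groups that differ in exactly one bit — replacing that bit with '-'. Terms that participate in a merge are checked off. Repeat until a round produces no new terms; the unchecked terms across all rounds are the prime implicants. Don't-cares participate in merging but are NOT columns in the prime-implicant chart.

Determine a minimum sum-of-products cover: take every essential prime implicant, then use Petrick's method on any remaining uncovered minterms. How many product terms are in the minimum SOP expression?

7

Round 0: 00000✓ 00001✓ 00010✓ 00011✓ 00100✓ 00101✓ 00110✓ 00111✓ 01000✓ 01010✓ 01100✓ 01101✓ 01110✓ 10001✓ 10010✓ 10011✓ 10100✓ 10110✓ 10111✓ 11000✓ 11100✓ 11101✓ 11110✓ 11111✓
Round 1: -0001✓ -0010✓ -0011✓ -0100✓ -0110✓ -0111✓ -1000✓ -1100✓ -1101✓ -1110✓ 0-000✓ 0-010✓ 0-100✓ 0-101✓ 0-110✓ 00-00✓ 00-01✓ 00-10✓ 00-11✓ 000-0✓ 000-1✓ 0000-✓ 0001-✓ 001-0✓ 001-1✓ 0010-✓ 0011-✓ 01-00✓ 01-10✓ 010-0✓ 011-0✓ 0110-✓ 1-100✓ 1-110✓ 1-111✓ 10-10✓ 10-11✓ 100-1✓ 1001-✓ 101-0✓ 1011-✓ 11-00✓ 111-0✓ 111-1✓ 1110-✓ 1111-✓
Round 2: --100✓ --110✓ -0-10✓ -0-11✓ -00-1 -001-✓ -01-0✓ -011-✓ -1-00 -11-0✓ -110- 0--00✓ 0--10✓ 0-0-0✓ 0-1-0✓ 0-10- 00--0✓ 00--1✓ 00-0-✓ 00-1-✓ 000--✓ 001--✓ 01--0✓ 1-1-0✓ 1-11- 10-1-✓ 111--
Round 3: --1-0 -0-1- 0---0 00---
PIs = {--1-0, -0-1-, -00-1, -1-00, -110-, 0---0, 0-10-, 00---, 1-11-, 111--}
Coverage chart:
  m0: 0---0,00---
  m1: -00-1,00---
  m2: -0-1-,0---0,00---
  m3: -0-1-,-00-1,00---
  m4: --1-0,0---0,0-10-,00---
  m5: 0-10-,00---
  m6: --1-0,-0-1-,0---0,00---
  m7: -0-1-,00---
  m8: -1-00,0---0
  m10: 0---0 ←essential
  m12: --1-0,-1-00,-110-,0---0,0-10-
  m13: -110-,0-10-
  m14: --1-0,0---0
  m17: -00-1 ←essential
  m18: -0-1- ←essential
  m19: -0-1-,-00-1
  m20: --1-0 ←essential
  m22: --1-0,-0-1-,1-11-
  m23: -0-1-,1-11-
  m24: -1-00 ←essential
  m28: --1-0,-1-00,-110-,111--
  m29: -110-,111--
  m30: --1-0,1-11-,111--
  m31: 1-11-,111--
Essential: --1-0, -0-1-, -00-1, -1-00, 0---0
Petrick residual → 0-10-, 111--
Min cover (7 terms): ce' + b'd + b'c'e + bd'e' + a'e' + a'cd' + abc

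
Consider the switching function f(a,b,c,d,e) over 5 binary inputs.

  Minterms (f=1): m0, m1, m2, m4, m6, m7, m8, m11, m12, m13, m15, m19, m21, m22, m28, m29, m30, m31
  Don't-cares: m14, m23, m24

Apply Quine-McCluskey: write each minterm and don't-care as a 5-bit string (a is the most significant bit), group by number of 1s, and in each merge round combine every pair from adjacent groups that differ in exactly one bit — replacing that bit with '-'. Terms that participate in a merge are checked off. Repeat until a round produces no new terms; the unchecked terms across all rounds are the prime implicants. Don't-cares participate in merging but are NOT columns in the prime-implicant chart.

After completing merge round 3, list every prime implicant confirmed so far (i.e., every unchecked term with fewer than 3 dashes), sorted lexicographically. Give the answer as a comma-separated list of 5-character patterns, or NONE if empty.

-1-00, 0--00, 0-1-0, 00--0, 0000-, 01-11, 1-1-1, 10-11

[col 0] 00000*, 00001*, 00010*, 00100*, 00110*, 00111*, 01000*, 01011*, 01100*, 01101*, 01110*, 01111*, 10011*, 10101*, 10110*, 10111*, 11000*, 11100*, 11101*, 11110*, 11111*
[col 1] -0110*, -0111*, -1000*, -1100*, -1101*, -1110*, -1111*, 0-000*, 0-100*, 0-110*, 0-111*, 00-00*, 00-10*, 000-0*, 0000-, 001-0*, 0011-*, 01-00*, 01-11, 011-0*, 011-1*, 0110-*, 0111-*, 1-101*, 1-110*, 1-111*, 10-11, 101-1*, 1011-*, 11-00*, 111-0*, 111-1*, 1110-*, 1111-*
[col 2] --110*, --111*, -011-*, -1-00, -11-0*, -11-1*, -110-*, -111-*, 0--00, 0-1-0, 0-11-*, 00--0, 011--*, 1-1-1, 1-11-*, 111--*
[col 3] --11-, -11--
Prime implicants: --11-, -1-00, -11--, 0--00, 0-1-0, 00--0, 0000-, 01-11, 1-1-1, 10-11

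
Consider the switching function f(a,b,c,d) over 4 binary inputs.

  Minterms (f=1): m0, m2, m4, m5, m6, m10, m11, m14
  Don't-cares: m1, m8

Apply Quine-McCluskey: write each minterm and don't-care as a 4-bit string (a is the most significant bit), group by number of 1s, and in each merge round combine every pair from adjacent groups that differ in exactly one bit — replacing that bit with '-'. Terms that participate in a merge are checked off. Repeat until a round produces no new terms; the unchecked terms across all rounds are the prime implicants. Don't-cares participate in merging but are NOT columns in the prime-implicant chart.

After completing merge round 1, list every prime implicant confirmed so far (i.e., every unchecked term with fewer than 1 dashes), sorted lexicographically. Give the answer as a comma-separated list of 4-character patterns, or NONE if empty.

size-2^0 implicants → 0000(✓)  0001(✓)  0010(✓)  0100(✓)  0101(✓)  0110(✓)  1000(✓)  1010(✓)  1011(✓)  1110(✓)
size-2^1 implicants → -000(✓)  -010(✓)  -110(✓)  0-00(✓)  0-01(✓)  0-10(✓)  00-0(✓)  000-(✓)  01-0(✓)  010-(✓)  1-10(✓)  10-0(✓)  101-
size-2^2 implicants → --10  -0-0  0--0  0-0-
Unchecked terms (primes): --10, -0-0, 0--0, 0-0-, 101-

NONE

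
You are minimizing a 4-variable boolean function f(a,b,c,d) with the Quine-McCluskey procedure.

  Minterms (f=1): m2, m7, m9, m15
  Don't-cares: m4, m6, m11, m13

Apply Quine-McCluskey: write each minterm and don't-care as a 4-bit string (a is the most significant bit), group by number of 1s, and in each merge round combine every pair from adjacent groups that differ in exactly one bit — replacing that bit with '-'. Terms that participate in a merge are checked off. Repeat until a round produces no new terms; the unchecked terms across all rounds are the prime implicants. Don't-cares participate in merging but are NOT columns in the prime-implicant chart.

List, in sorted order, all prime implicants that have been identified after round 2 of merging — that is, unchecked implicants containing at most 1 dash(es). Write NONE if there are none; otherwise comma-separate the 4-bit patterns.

Round 0: 0010✓ 0100✓ 0110✓ 0111✓ 1001✓ 1011✓ 1101✓ 1111✓
Round 1: -111 0-10 01-0 011- 1-01✓ 1-11✓ 10-1✓ 11-1✓
Round 2: 1--1
PIs = {-111, 0-10, 01-0, 011-, 1--1}

-111, 0-10, 01-0, 011-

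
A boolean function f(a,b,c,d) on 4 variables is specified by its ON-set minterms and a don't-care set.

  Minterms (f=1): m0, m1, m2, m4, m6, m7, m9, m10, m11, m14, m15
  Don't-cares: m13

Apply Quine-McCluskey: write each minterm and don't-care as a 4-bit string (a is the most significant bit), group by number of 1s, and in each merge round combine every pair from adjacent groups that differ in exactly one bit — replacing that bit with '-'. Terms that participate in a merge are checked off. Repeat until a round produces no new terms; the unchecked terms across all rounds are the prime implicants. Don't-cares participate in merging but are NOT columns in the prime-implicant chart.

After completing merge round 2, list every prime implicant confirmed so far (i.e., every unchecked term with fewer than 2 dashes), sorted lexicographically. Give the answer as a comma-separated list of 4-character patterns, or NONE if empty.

-001, 000-

Round 0: 0000✓ 0001✓ 0010✓ 0100✓ 0110✓ 0111✓ 1001✓ 1010✓ 1011✓ 1101✓ 1110✓ 1111✓
Round 1: -001 -010✓ -110✓ -111✓ 0-00✓ 0-10✓ 00-0✓ 000- 01-0✓ 011-✓ 1-01✓ 1-10✓ 1-11✓ 10-1✓ 101-✓ 11-1✓ 111-✓
Round 2: --10 -11- 0--0 1--1 1-1-
PIs = {--10, -001, -11-, 0--0, 000-, 1--1, 1-1-}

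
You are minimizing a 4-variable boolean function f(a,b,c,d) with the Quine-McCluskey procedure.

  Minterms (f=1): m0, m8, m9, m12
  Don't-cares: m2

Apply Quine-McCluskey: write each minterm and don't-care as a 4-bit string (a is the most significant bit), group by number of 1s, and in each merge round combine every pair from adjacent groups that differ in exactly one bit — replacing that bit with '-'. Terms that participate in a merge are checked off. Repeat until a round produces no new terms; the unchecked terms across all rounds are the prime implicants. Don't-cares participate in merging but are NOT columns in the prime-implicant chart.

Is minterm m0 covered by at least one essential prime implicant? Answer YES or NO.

NO

size-2^0 implicants → 0000(✓)  0010(✓)  1000(✓)  1001(✓)  1100(✓)
size-2^1 implicants → -000  00-0  1-00  100-
Unchecked terms (primes): -000, 00-0, 1-00, 100-
Minterm coverage:
  m0 ⊆ -000,00-0
  m8 ⊆ -000,1-00,100-
  m9 ⊆ 100- [E]
  m12 ⊆ 1-00 [E]
E = {1-00, 100-}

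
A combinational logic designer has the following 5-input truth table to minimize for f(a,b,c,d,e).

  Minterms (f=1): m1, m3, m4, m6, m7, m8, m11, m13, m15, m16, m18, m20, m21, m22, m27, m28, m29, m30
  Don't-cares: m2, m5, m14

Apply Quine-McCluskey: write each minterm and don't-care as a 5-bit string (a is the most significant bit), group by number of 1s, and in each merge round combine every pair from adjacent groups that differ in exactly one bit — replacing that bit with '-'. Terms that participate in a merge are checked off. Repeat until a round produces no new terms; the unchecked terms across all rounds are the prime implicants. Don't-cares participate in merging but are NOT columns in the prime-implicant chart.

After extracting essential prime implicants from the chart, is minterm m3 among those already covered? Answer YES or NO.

[col 0] 00001*, 00010*, 00011*, 00100*, 00101*, 00110*, 00111*, 01000, 01011*, 01101*, 01110*, 01111*, 10000*, 10010*, 10100*, 10101*, 10110*, 11011*, 11100*, 11101*, 11110*
[col 1] -0010*, -0100*, -0101*, -0110*, -1011, -1101*, -1110*, 0-011*, 0-101*, 0-110*, 0-111*, 00-01*, 00-10*, 00-11*, 000-1*, 0001-*, 001-0*, 001-1*, 0010-*, 0011-*, 01-11*, 011-1*, 0111-*, 1-100*, 1-101*, 1-110*, 10-00*, 10-10*, 100-0*, 101-0*, 1010-*, 111-0*, 1110-*
[col 2] --101, --110, -0-10, -01-0, -010-, 0--11, 0-1-1, 0-11-, 00--1, 00-1-, 001--, 1-1-0, 1-10-, 10--0
Prime implicants: --101, --110, -0-10, -01-0, -010-, -1011, 0--11, 0-1-1, 0-11-, 00--1, 00-1-, 001--, 01000, 1-1-0, 1-10-, 10--0
PI chart (minterm → PIs covering it):
  1 | 00--1  (sole → essential)
  3 | 0--11,00--1,00-1-
  4 | -01-0,-010-,001--
  6 | --110,-0-10,-01-0,0-11-,00-1-,001--
  7 | 0--11,0-1-1,0-11-,00--1,00-1-,001--
  8 | 01000  (sole → essential)
  11 | -1011,0--11
  13 | --101,0-1-1
  15 | 0--11,0-1-1,0-11-
  16 | 10--0  (sole → essential)
  18 | -0-10,10--0
  20 | -01-0,-010-,1-1-0,1-10-,10--0
  21 | --101,-010-,1-10-
  22 | --110,-0-10,-01-0,1-1-0,10--0
  27 | -1011  (sole → essential)
  28 | 1-1-0,1-10-
  29 | --101,1-10-
  30 | --110,1-1-0
Essential prime implicants: -1011, 00--1, 01000, 10--0

YES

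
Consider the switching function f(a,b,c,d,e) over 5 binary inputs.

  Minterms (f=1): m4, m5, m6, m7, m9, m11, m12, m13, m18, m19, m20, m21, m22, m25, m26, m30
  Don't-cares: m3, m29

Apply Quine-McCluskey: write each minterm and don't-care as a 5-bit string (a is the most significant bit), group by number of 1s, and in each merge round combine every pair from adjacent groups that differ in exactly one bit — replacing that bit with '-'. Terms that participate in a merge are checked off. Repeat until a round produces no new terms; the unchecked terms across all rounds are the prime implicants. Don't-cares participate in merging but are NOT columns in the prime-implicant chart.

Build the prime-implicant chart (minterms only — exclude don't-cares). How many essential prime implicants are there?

3

size-2^0 implicants → 00011(✓)  00100(✓)  00101(✓)  00110(✓)  00111(✓)  01001(✓)  01011(✓)  01100(✓)  01101(✓)  10010(✓)  10011(✓)  10100(✓)  10101(✓)  10110(✓)  11001(✓)  11010(✓)  11101(✓)  11110(✓)
size-2^1 implicants → -0011  -0100(✓)  -0101(✓)  -0110(✓)  -1001(✓)  -1101(✓)  0-011  0-100(✓)  0-101(✓)  00-11  001-0(✓)  001-1(✓)  0010-(✓)  0011-(✓)  01-01(✓)  010-1  0110-(✓)  1-010(✓)  1-101(✓)  1-110(✓)  10-10(✓)  1001-  101-0(✓)  1010-(✓)  11-01(✓)  11-10(✓)
size-2^2 implicants → --101  -01-0  -010-  -1-01  0-10-  001--  1--10
Unchecked terms (primes): --101, -0011, -01-0, -010-, -1-01, 0-011, 0-10-, 00-11, 001--, 010-1, 1--10, 1001-
Minterm coverage:
  m4 ⊆ -01-0,-010-,0-10-,001--
  m5 ⊆ --101,-010-,0-10-,001--
  m6 ⊆ -01-0,001--
  m7 ⊆ 00-11,001--
  m9 ⊆ -1-01,010-1
  m11 ⊆ 0-011,010-1
  m12 ⊆ 0-10- [E]
  m13 ⊆ --101,-1-01,0-10-
  m18 ⊆ 1--10,1001-
  m19 ⊆ -0011,1001-
  m20 ⊆ -01-0,-010-
  m21 ⊆ --101,-010-
  m22 ⊆ -01-0,1--10
  m25 ⊆ -1-01 [E]
  m26 ⊆ 1--10 [E]
  m30 ⊆ 1--10 [E]
E = {-1-01, 0-10-, 1--10}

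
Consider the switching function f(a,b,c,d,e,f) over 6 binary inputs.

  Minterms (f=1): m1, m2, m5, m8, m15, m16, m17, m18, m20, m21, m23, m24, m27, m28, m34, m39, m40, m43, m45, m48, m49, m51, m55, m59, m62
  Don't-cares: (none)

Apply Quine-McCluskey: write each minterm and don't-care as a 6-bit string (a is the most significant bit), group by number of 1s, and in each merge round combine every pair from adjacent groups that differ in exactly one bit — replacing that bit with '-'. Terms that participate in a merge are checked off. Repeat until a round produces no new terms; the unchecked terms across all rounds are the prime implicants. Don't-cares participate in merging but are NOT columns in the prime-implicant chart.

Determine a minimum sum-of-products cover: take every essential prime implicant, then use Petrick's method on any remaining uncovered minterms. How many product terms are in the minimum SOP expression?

size-2^0 implicants → 000001(✓)  000010(✓)  000101(✓)  001000(✓)  001111  010000(✓)  010001(✓)  010010(✓)  010100(✓)  010101(✓)  010111(✓)  011000(✓)  011011(✓)  011100(✓)  100010(✓)  100111(✓)  101000(✓)  101011(✓)  101101  110000(✓)  110001(✓)  110011(✓)  110111(✓)  111011(✓)  111110
size-2^1 implicants → -00010  -01000  -10000(✓)  -10001(✓)  -10111  -11011  0-0001(✓)  0-0010  0-0101(✓)  0-1000  000-01(✓)  01-000(✓)  01-100(✓)  010-00(✓)  010-01(✓)  0100-0  01000-(✓)  0101-1  01010-(✓)  011-00(✓)  1-0111  1-1011  11-011  110-11  1100-1  11000-(✓)
size-2^2 implicants → -1000-  0-0-01  01--00  010-0-
Unchecked terms (primes): -00010, -01000, -1000-, -10111, -11011, 0-0-01, 0-0010, 0-1000, 001111, 01--00, 010-0-, 0100-0, 0101-1, 1-0111, 1-1011, 101101, 11-011, 110-11, 1100-1, 111110
Minterm coverage:
  m1 ⊆ 0-0-01 [E]
  m2 ⊆ -00010,0-0010
  m5 ⊆ 0-0-01 [E]
  m8 ⊆ -01000,0-1000
  m15 ⊆ 001111 [E]
  m16 ⊆ -1000-,01--00,010-0-,0100-0
  m17 ⊆ -1000-,0-0-01,010-0-
  m18 ⊆ 0-0010,0100-0
  m20 ⊆ 01--00,010-0-
  m21 ⊆ 0-0-01,010-0-,0101-1
  m23 ⊆ -10111,0101-1
  m24 ⊆ 0-1000,01--00
  m27 ⊆ -11011 [E]
  m28 ⊆ 01--00 [E]
  m34 ⊆ -00010 [E]
  m39 ⊆ 1-0111 [E]
  m40 ⊆ -01000 [E]
  m43 ⊆ 1-1011 [E]
  m45 ⊆ 101101 [E]
  m48 ⊆ -1000- [E]
  m49 ⊆ -1000-,1100-1
  m51 ⊆ 11-011,110-11,1100-1
  m55 ⊆ -10111,1-0111,110-11
  m59 ⊆ -11011,1-1011,11-011
  m62 ⊆ 111110 [E]
E = {-00010, -01000, -1000-, -11011, 0-0-01, 001111, 01--00, 1-0111, 1-1011, 101101, 111110}
Petrick residual → -10111, 0-0010, 11-011
Cover = b'c'd'ef' + b'cd'e'f' + bc'd'e' + bc'def + bcd'ef + a'c'e'f + a'c'd'ef' + a'b'cdef + a'be'f' + ac'def + acd'ef + ab'cde'f + abd'ef + abcdef'  |cover|=14

14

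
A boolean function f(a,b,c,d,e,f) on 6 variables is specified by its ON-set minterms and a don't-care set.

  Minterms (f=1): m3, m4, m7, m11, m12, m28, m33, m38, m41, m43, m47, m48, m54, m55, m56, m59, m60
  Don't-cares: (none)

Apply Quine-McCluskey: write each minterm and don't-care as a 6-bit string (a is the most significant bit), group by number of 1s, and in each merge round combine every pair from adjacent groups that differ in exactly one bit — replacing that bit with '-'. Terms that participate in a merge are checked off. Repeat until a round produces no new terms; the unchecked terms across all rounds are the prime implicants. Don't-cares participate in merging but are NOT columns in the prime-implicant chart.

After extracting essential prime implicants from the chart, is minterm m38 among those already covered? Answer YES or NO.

YES

size-2^0 implicants → 000011(✓)  000100(✓)  000111(✓)  001011(✓)  001100(✓)  011100(✓)  100001(✓)  100110(✓)  101001(✓)  101011(✓)  101111(✓)  110000(✓)  110110(✓)  110111(✓)  111000(✓)  111011(✓)  111100(✓)
size-2^1 implicants → -01011  -11100  0-1100  00-011  00-100  000-11  1-0110  1-1011  10-001  101-11  1010-1  11-000  11011-  111-00
Unchecked terms (primes): -01011, -11100, 0-1100, 00-011, 00-100, 000-11, 1-0110, 1-1011, 10-001, 101-11, 1010-1, 11-000, 11011-, 111-00
Minterm coverage:
  m3 ⊆ 00-011,000-11
  m4 ⊆ 00-100 [E]
  m7 ⊆ 000-11 [E]
  m11 ⊆ -01011,00-011
  m12 ⊆ 0-1100,00-100
  m28 ⊆ -11100,0-1100
  m33 ⊆ 10-001 [E]
  m38 ⊆ 1-0110 [E]
  m41 ⊆ 10-001,1010-1
  m43 ⊆ -01011,1-1011,101-11,1010-1
  m47 ⊆ 101-11 [E]
  m48 ⊆ 11-000 [E]
  m54 ⊆ 1-0110,11011-
  m55 ⊆ 11011- [E]
  m56 ⊆ 11-000,111-00
  m59 ⊆ 1-1011 [E]
  m60 ⊆ -11100,111-00
E = {00-100, 000-11, 1-0110, 1-1011, 10-001, 101-11, 11-000, 11011-}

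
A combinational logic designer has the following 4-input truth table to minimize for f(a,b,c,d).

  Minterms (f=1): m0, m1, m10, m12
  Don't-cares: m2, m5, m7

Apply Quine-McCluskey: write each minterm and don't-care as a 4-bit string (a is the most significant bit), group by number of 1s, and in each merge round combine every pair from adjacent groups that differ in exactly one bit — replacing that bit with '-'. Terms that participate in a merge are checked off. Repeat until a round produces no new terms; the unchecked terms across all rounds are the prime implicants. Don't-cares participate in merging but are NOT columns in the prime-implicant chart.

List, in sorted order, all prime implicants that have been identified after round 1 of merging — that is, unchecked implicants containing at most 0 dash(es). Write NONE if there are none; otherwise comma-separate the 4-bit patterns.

[col 0] 0000*, 0001*, 0010*, 0101*, 0111*, 1010*, 1100
[col 1] -010, 0-01, 00-0, 000-, 01-1
Prime implicants: -010, 0-01, 00-0, 000-, 01-1, 1100

1100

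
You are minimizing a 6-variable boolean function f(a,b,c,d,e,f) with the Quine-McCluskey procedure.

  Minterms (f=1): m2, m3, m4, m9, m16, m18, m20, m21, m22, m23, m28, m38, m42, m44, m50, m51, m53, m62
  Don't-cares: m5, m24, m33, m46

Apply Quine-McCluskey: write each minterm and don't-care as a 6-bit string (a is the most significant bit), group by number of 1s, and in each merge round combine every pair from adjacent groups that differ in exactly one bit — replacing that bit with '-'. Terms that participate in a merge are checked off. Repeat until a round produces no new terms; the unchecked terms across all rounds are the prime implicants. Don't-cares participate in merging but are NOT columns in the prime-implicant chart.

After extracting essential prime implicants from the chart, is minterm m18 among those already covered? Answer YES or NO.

size-2^0 implicants → 000010(✓)  000011(✓)  000100(✓)  000101(✓)  001001  010000(✓)  010010(✓)  010100(✓)  010101(✓)  010110(✓)  010111(✓)  011000(✓)  011100(✓)  100001  100110(✓)  101010(✓)  101100(✓)  101110(✓)  110010(✓)  110011(✓)  110101(✓)  111110(✓)
size-2^1 implicants → -10010  -10101  0-0010  0-0100(✓)  0-0101(✓)  00001-  00010-(✓)  01-000(✓)  01-100(✓)  010-00(✓)  010-10(✓)  0100-0(✓)  0101-0(✓)  0101-1(✓)  01010-(✓)  01011-(✓)  011-00(✓)  1-1110  10-110  101-10  1011-0  11001-
size-2^2 implicants → 0-010-  01--00  010--0  0101--
Unchecked terms (primes): -10010, -10101, 0-0010, 0-010-, 00001-, 001001, 01--00, 010--0, 0101--, 1-1110, 10-110, 100001, 101-10, 1011-0, 11001-
Minterm coverage:
  m2 ⊆ 0-0010,00001-
  m3 ⊆ 00001- [E]
  m4 ⊆ 0-010- [E]
  m9 ⊆ 001001 [E]
  m16 ⊆ 01--00,010--0
  m18 ⊆ -10010,0-0010,010--0
  m20 ⊆ 0-010-,01--00,010--0,0101--
  m21 ⊆ -10101,0-010-,0101--
  m22 ⊆ 010--0,0101--
  m23 ⊆ 0101-- [E]
  m28 ⊆ 01--00 [E]
  m38 ⊆ 10-110 [E]
  m42 ⊆ 101-10 [E]
  m44 ⊆ 1011-0 [E]
  m50 ⊆ -10010,11001-
  m51 ⊆ 11001- [E]
  m53 ⊆ -10101 [E]
  m62 ⊆ 1-1110 [E]
E = {-10101, 0-010-, 00001-, 001001, 01--00, 0101--, 1-1110, 10-110, 101-10, 1011-0, 11001-}

NO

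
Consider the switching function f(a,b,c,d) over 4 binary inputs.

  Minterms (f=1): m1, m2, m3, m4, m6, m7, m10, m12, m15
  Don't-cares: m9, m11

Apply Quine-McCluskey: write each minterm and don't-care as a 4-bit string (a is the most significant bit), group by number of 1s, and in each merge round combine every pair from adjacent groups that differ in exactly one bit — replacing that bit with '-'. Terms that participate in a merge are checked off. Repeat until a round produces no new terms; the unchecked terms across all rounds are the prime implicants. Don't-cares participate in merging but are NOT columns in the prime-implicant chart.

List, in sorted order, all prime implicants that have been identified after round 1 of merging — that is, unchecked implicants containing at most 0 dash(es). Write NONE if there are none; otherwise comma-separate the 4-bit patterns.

NONE

size-2^0 implicants → 0001(✓)  0010(✓)  0011(✓)  0100(✓)  0110(✓)  0111(✓)  1001(✓)  1010(✓)  1011(✓)  1100(✓)  1111(✓)
size-2^1 implicants → -001(✓)  -010(✓)  -011(✓)  -100  -111(✓)  0-10(✓)  0-11(✓)  00-1(✓)  001-(✓)  01-0  011-(✓)  1-11(✓)  10-1(✓)  101-(✓)
size-2^2 implicants → --11  -0-1  -01-  0-1-
Unchecked terms (primes): --11, -0-1, -01-, -100, 0-1-, 01-0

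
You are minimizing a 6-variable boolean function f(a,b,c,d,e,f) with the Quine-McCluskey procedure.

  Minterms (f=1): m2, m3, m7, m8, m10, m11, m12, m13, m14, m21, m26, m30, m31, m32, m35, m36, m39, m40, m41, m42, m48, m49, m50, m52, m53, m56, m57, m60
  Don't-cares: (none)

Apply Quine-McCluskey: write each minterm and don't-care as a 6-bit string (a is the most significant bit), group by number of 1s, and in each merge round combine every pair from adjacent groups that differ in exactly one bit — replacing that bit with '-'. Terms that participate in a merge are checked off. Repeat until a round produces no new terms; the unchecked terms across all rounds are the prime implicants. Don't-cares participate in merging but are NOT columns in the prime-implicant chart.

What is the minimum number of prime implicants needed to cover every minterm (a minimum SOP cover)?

12

Round 0: 000010✓ 000011✓ 000111✓ 001000✓ 001010✓ 001011✓ 001100✓ 001101✓ 001110✓ 010101✓ 011010✓ 011110✓ 011111✓ 100000✓ 100011✓ 100100✓ 100111✓ 101000✓ 101001✓ 101010✓ 110000✓ 110001✓ 110010✓ 110100✓ 110101✓ 111000✓ 111001✓ 111100✓
Round 1: -00011✓ -00111✓ -01000✓ -01010✓ -10101 0-1010✓ 0-1110✓ 00-010✓ 00-011✓ 000-11✓ 00001-✓ 001-00✓ 001-10✓ 0010-0✓ 00101-✓ 0011-0✓ 00110- 011-10✓ 01111- 1-0000✓ 1-0100✓ 1-1000✓ 1-1001✓ 10-000✓ 100-00✓ 100-11✓ 1010-0✓ 10100-✓ 11-000✓ 11-001✓ 11-100✓ 110-00✓ 110-01✓ 1100-0 11000-✓ 11010-✓ 111-00✓ 11100-✓
Round 2: -00-11 -010-0 0-1-10 00-01- 001--0 1--000 1-0-00 1-100- 11--00 11-00- 110-0-
PIs = {-00-11, -010-0, -10101, 0-1-10, 00-01-, 001--0, 00110-, 01111-, 1--000, 1-0-00, 1-100-, 11--00, 11-00-, 110-0-, 1100-0}
Coverage chart:
  m2: 00-01- ←essential
  m3: -00-11,00-01-
  m7: -00-11 ←essential
  m8: -010-0,001--0
  m10: -010-0,0-1-10,00-01-,001--0
  m11: 00-01- ←essential
  m12: 001--0,00110-
  m13: 00110- ←essential
  m14: 0-1-10,001--0
  m21: -10101 ←essential
  m26: 0-1-10 ←essential
  m30: 0-1-10,01111-
  m31: 01111- ←essential
  m32: 1--000,1-0-00
  m35: -00-11 ←essential
  m36: 1-0-00 ←essential
  m39: -00-11 ←essential
  m40: -010-0,1--000,1-100-
  m41: 1-100- ←essential
  m42: -010-0 ←essential
  m48: 1--000,1-0-00,11--00,11-00-,110-0-,1100-0
  m49: 11-00-,110-0-
  m50: 1100-0 ←essential
  m52: 1-0-00,11--00,110-0-
  m53: -10101,110-0-
  m56: 1--000,1-100-,11--00,11-00-
  m57: 1-100-,11-00-
  m60: 11--00 ←essential
Essential: -00-11, -010-0, -10101, 0-1-10, 00-01-, 00110-, 01111-, 1-0-00, 1-100-, 11--00, 1100-0
Petrick residual → 11-00-
Min cover (12 terms): b'c'ef + b'cd'f' + bc'de'f + a'cef' + a'b'd'e + a'b'cde' + a'bcde + ac'e'f' + acd'e' + abe'f' + abd'e' + abc'd'f'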